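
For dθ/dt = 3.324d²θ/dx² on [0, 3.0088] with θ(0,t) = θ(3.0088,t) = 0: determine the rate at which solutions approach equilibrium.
Eigenvalues: λₙ = 3.324n²π²/3.0088².
First three modes:
  n=1: λ₁ = 3.324π²/3.0088² ≈ 3.624
  n=2: λ₂ = 13.296π²/3.0088² ≈ 14.496 (4× faster decay)
  n=3: λ₃ = 29.916π²/3.0088² ≈ 32.615 (9× faster decay)
As t → ∞, higher modes decay exponentially faster. The n=1 mode dominates: θ ~ c₁ sin(πx/3.0088) e^{-λ₁t}.
Decay rate: λ₁ = 3.324π²/3.0088² ≈ 3.624.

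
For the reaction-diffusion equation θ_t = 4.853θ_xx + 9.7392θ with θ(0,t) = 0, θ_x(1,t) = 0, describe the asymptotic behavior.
θ → 0. Diffusion dominates reaction (r=9.7392 < κπ²/(4L²)≈11.97); solution decays.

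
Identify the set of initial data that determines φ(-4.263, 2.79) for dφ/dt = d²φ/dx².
The entire real line. The heat equation has infinite propagation speed: any initial disturbance instantly affects all points (though exponentially small far away).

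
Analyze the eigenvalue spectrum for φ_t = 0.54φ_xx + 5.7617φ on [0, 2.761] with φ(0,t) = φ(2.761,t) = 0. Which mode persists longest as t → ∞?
Eigenvalues: λₙ = 0.54n²π²/2.761² - 5.7617.
First three modes:
  n=1: λ₁ = 0.54π²/2.761² - 5.7617 ≈ -5.063
  n=2: λ₂ = 2.16π²/2.761² - 5.7617 ≈ -2.965
  n=3: λ₃ = 4.86π²/2.761² - 5.7617 ≈ 0.531
Since 0.54π²/2.761² ≈ 0.699 < 5.7617, λ₁ < 0.
The n=1 mode grows fastest (−λₙ is largest for n=1) → dominates.
Asymptotic: φ ~ c₁ sin(πx/2.761) e^{5.063t} (exponential growth at rate −λ₁ ≈ 5.063).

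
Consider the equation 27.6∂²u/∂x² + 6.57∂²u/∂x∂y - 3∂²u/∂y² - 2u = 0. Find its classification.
Hyperbolic. (A = 27.6, B = 6.57, C = -3 gives B² - 4AC = 374.3649.)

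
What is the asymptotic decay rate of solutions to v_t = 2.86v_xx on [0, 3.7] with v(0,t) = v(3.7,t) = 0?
Eigenvalues: λₙ = 2.86n²π²/3.7².
First three modes:
  n=1: λ₁ = 2.86π²/3.7² ≈ 2.062
  n=2: λ₂ = 11.44π²/3.7² ≈ 8.247 (4× faster decay)
  n=3: λ₃ = 25.74π²/3.7² ≈ 18.557 (9× faster decay)
As t → ∞, higher modes decay exponentially faster. The n=1 mode dominates: v ~ c₁ sin(πx/3.7) e^{-λ₁t}.
Decay rate: λ₁ = 2.86π²/3.7² ≈ 2.062.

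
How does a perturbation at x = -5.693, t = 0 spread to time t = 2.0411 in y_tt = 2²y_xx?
Domain of influence: [-9.7752, -1.6108]. Data at x = -5.693 spreads outward at speed 2.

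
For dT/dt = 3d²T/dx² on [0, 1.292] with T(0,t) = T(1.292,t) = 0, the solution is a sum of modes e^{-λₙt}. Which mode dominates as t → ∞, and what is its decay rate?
Eigenvalues: λₙ = 3n²π²/1.292².
First three modes:
  n=1: λ₁ = 3π²/1.292² ≈ 17.738
  n=2: λ₂ = 12π²/1.292² ≈ 70.951 (4× faster decay)
  n=3: λ₃ = 27π²/1.292² ≈ 159.639 (9× faster decay)
As t → ∞, higher modes decay exponentially faster. The n=1 mode dominates: T ~ c₁ sin(πx/1.292) e^{-λ₁t}.
Decay rate: λ₁ = 3π²/1.292² ≈ 17.738.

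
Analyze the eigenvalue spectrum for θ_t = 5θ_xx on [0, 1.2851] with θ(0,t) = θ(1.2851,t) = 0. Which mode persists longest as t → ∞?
Eigenvalues: λₙ = 5n²π²/1.2851².
First three modes:
  n=1: λ₁ = 5π²/1.2851² ≈ 29.881
  n=2: λ₂ = 20π²/1.2851² ≈ 119.524 (4× faster decay)
  n=3: λ₃ = 45π²/1.2851² ≈ 268.929 (9× faster decay)
As t → ∞, higher modes decay exponentially faster. The n=1 mode dominates: θ ~ c₁ sin(πx/1.2851) e^{-λ₁t}.
Decay rate: λ₁ = 5π²/1.2851² ≈ 29.881.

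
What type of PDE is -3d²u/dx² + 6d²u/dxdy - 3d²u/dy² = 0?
With A = -3, B = 6, C = -3, the discriminant is 0. This is a parabolic PDE.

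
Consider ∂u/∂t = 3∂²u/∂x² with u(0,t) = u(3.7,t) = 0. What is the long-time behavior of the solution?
As t → ∞, u → 0. Heat diffuses out through both boundaries.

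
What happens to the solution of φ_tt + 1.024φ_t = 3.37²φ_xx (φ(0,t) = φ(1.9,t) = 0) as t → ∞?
φ → 0. Damping (γ=1.024) dissipates energy; oscillations decay exponentially.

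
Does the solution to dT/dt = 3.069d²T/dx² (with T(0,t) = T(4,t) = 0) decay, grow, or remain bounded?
T → 0. Heat diffuses out through both boundaries.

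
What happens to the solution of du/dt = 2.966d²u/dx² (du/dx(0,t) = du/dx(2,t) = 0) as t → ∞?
u → constant (steady state). Heat is conserved (no flux at boundaries); solution approaches the spatial average.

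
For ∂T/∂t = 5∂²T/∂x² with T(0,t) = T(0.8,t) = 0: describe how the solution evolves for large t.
T → 0. Heat diffuses out through both boundaries.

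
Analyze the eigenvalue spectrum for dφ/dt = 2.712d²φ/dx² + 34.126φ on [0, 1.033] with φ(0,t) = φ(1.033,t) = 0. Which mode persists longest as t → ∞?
Eigenvalues: λₙ = 2.712n²π²/1.033² - 34.126.
First three modes:
  n=1: λ₁ = 2.712π²/1.033² - 34.126 ≈ -9.042
  n=2: λ₂ = 10.848π²/1.033² - 34.126 ≈ 66.208
  n=3: λ₃ = 24.408π²/1.033² - 34.126 ≈ 191.626
Since 2.712π²/1.033² ≈ 25.084 < 34.126, λ₁ < 0.
The n=1 mode grows fastest (−λₙ is largest for n=1) → dominates.
Asymptotic: φ ~ c₁ sin(πx/1.033) e^{9.042t} (exponential growth at rate −λ₁ ≈ 9.042).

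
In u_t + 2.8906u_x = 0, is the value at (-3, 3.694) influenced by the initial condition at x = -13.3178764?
No. Only data at x = -13.6778764 affects (-3, 3.694). Advection has one-way propagation along characteristics.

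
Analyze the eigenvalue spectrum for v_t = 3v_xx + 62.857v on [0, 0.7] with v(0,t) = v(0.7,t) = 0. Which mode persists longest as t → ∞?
Eigenvalues: λₙ = 3n²π²/0.7² - 62.857.
First three modes:
  n=1: λ₁ = 3π²/0.7² - 62.857 ≈ -2.431
  n=2: λ₂ = 12π²/0.7² - 62.857 ≈ 178.848
  n=3: λ₃ = 27π²/0.7² - 62.857 ≈ 480.978
Since 3π²/0.7² ≈ 60.426 < 62.857, λ₁ < 0.
The n=1 mode grows fastest (−λₙ is largest for n=1) → dominates.
Asymptotic: v ~ c₁ sin(πx/0.7) e^{2.431t} (exponential growth at rate −λ₁ ≈ 2.431).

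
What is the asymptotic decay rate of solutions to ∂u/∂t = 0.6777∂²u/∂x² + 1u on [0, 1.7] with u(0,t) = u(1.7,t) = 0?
Eigenvalues: λₙ = 0.6777n²π²/1.7² - 1.
First three modes:
  n=1: λ₁ = 0.6777π²/1.7² - 1 ≈ 1.314
  n=2: λ₂ = 2.7108π²/1.7² - 1 ≈ 8.258
  n=3: λ₃ = 6.0993π²/1.7² - 1 ≈ 19.83
Since 0.6777π²/1.7² ≈ 2.314 > 1, all λₙ > 0.
The n=1 mode decays slowest → dominates as t → ∞.
Asymptotic: u ~ c₁ sin(πx/1.7) e^{-λ₁t} with decay rate λ₁ ≈ 1.314.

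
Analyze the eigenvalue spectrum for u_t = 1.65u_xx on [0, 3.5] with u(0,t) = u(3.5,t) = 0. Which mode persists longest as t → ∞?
Eigenvalues: λₙ = 1.65n²π²/3.5².
First three modes:
  n=1: λ₁ = 1.65π²/3.5² ≈ 1.329
  n=2: λ₂ = 6.6π²/3.5² ≈ 5.318 (4× faster decay)
  n=3: λ₃ = 14.85π²/3.5² ≈ 11.964 (9× faster decay)
As t → ∞, higher modes decay exponentially faster. The n=1 mode dominates: u ~ c₁ sin(πx/3.5) e^{-λ₁t}.
Decay rate: λ₁ = 1.65π²/3.5² ≈ 1.329.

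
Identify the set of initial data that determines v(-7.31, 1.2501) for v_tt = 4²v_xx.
Domain of dependence: [-12.3104, -2.3096]. Signals travel at speed 4, so data within |x - -7.31| ≤ 4·1.2501 = 5.0004 can reach the point.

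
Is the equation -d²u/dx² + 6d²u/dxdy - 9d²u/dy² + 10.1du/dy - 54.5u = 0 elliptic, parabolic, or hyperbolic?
Computing B² - 4AC with A = -1, B = 6, C = -9: discriminant = 0 (zero). Answer: parabolic.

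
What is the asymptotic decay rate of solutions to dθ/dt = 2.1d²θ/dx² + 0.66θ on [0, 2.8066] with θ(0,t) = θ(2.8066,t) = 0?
Eigenvalues: λₙ = 2.1n²π²/2.8066² - 0.66.
First three modes:
  n=1: λ₁ = 2.1π²/2.8066² - 0.66 ≈ 1.971
  n=2: λ₂ = 8.4π²/2.8066² - 0.66 ≈ 9.865
  n=3: λ₃ = 18.9π²/2.8066² - 0.66 ≈ 23.021
Since 2.1π²/2.8066² ≈ 2.631 > 0.66, all λₙ > 0.
The n=1 mode decays slowest → dominates as t → ∞.
Asymptotic: θ ~ c₁ sin(πx/2.8066) e^{-λ₁t} with decay rate λ₁ ≈ 1.971.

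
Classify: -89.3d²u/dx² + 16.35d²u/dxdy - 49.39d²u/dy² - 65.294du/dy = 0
Elliptic (discriminant = -17374.7855).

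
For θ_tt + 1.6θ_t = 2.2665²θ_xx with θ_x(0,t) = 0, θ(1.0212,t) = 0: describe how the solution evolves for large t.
θ → 0. Damping (γ=1.6) dissipates energy; oscillations decay exponentially.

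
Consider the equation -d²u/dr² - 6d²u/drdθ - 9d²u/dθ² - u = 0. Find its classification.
Parabolic. (A = -1, B = -6, C = -9 gives B² - 4AC = 0.)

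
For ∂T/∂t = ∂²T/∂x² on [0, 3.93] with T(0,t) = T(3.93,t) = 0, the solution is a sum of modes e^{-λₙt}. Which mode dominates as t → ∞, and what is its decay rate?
Eigenvalues: λₙ = n²π²/3.93².
First three modes:
  n=1: λ₁ = π²/3.93² ≈ 0.639
  n=2: λ₂ = 4π²/3.93² ≈ 2.556 (4× faster decay)
  n=3: λ₃ = 9π²/3.93² ≈ 5.751 (9× faster decay)
As t → ∞, higher modes decay exponentially faster. The n=1 mode dominates: T ~ c₁ sin(πx/3.93) e^{-λ₁t}.
Decay rate: λ₁ = π²/3.93² ≈ 0.639.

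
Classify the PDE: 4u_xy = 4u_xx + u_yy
Rewriting in standard form: -4u_xx + 4u_xy - u_yy = 0. A = -4, B = 4, C = -1. Discriminant B² - 4AC = 0. Since 0 = 0, parabolic.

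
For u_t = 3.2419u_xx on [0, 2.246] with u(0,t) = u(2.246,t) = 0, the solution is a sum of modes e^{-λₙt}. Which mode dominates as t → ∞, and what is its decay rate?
Eigenvalues: λₙ = 3.2419n²π²/2.246².
First three modes:
  n=1: λ₁ = 3.2419π²/2.246² ≈ 6.343
  n=2: λ₂ = 12.9676π²/2.246² ≈ 25.371 (4× faster decay)
  n=3: λ₃ = 29.1771π²/2.246² ≈ 57.085 (9× faster decay)
As t → ∞, higher modes decay exponentially faster. The n=1 mode dominates: u ~ c₁ sin(πx/2.246) e^{-λ₁t}.
Decay rate: λ₁ = 3.2419π²/2.246² ≈ 6.343.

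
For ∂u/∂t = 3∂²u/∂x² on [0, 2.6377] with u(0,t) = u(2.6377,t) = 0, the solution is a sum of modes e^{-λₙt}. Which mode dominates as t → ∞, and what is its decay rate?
Eigenvalues: λₙ = 3n²π²/2.6377².
First three modes:
  n=1: λ₁ = 3π²/2.6377² ≈ 4.256
  n=2: λ₂ = 12π²/2.6377² ≈ 17.023 (4× faster decay)
  n=3: λ₃ = 27π²/2.6377² ≈ 38.301 (9× faster decay)
As t → ∞, higher modes decay exponentially faster. The n=1 mode dominates: u ~ c₁ sin(πx/2.6377) e^{-λ₁t}.
Decay rate: λ₁ = 3π²/2.6377² ≈ 4.256.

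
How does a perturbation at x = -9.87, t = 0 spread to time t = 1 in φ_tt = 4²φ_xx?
Domain of influence: [-13.87, -5.87]. Data at x = -9.87 spreads outward at speed 4.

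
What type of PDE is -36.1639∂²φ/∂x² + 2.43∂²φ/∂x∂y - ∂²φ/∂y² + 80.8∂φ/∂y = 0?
With A = -36.1639, B = 2.43, C = -1, the discriminant is -138.7507. This is an elliptic PDE.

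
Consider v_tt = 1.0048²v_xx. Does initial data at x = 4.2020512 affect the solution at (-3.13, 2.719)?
No. The domain of dependence is [-5.8620512, -0.3979488], and 4.2020512 is outside this interval.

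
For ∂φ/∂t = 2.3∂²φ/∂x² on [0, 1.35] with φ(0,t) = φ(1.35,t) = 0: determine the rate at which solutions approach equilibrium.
Eigenvalues: λₙ = 2.3n²π²/1.35².
First three modes:
  n=1: λ₁ = 2.3π²/1.35² ≈ 12.455
  n=2: λ₂ = 9.2π²/1.35² ≈ 49.822 (4× faster decay)
  n=3: λ₃ = 20.7π²/1.35² ≈ 112.099 (9× faster decay)
As t → ∞, higher modes decay exponentially faster. The n=1 mode dominates: φ ~ c₁ sin(πx/1.35) e^{-λ₁t}.
Decay rate: λ₁ = 2.3π²/1.35² ≈ 12.455.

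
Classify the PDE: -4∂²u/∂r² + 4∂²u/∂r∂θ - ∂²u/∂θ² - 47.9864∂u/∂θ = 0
A = -4, B = 4, C = -1. Discriminant B² - 4AC = 0. Since 0 = 0, parabolic.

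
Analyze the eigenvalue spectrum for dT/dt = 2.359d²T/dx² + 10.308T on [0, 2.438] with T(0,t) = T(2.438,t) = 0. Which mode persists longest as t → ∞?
Eigenvalues: λₙ = 2.359n²π²/2.438² - 10.308.
First three modes:
  n=1: λ₁ = 2.359π²/2.438² - 10.308 ≈ -6.391
  n=2: λ₂ = 9.436π²/2.438² - 10.308 ≈ 5.36
  n=3: λ₃ = 21.231π²/2.438² - 10.308 ≈ 24.946
Since 2.359π²/2.438² ≈ 3.917 < 10.308, λ₁ < 0.
The n=1 mode grows fastest (−λₙ is largest for n=1) → dominates.
Asymptotic: T ~ c₁ sin(πx/2.438) e^{6.391t} (exponential growth at rate −λ₁ ≈ 6.391).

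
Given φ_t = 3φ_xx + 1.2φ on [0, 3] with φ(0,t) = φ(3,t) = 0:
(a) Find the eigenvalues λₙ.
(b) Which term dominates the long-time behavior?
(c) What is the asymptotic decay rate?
Eigenvalues: λₙ = 3n²π²/3² - 1.2.
First three modes:
  n=1: λ₁ = 3π²/3² - 1.2 ≈ 2.09
  n=2: λ₂ = 12π²/3² - 1.2 ≈ 11.959
  n=3: λ₃ = 27π²/3² - 1.2 ≈ 28.409
Since 3π²/3² ≈ 3.29 > 1.2, all λₙ > 0.
The n=1 mode decays slowest → dominates as t → ∞.
Asymptotic: φ ~ c₁ sin(πx/3) e^{-λ₁t} with decay rate λ₁ ≈ 2.09.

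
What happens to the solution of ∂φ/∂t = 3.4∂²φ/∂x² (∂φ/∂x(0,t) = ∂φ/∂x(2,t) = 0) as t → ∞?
φ → constant (steady state). Heat is conserved (no flux at boundaries); solution approaches the spatial average.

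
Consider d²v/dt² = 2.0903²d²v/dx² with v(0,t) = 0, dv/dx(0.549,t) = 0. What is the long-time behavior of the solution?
As t → ∞, v oscillates (no decay). Energy is conserved; the solution oscillates indefinitely as standing waves.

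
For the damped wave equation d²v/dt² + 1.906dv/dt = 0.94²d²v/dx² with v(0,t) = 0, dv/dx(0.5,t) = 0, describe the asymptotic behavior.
v → 0. Damping (γ=1.906) dissipates energy; oscillations decay exponentially.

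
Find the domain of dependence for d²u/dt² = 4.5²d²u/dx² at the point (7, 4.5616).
Domain of dependence: [-13.5272, 27.5272]. Signals travel at speed 4.5, so data within |x - 7| ≤ 4.5·4.5616 = 20.5272 can reach the point.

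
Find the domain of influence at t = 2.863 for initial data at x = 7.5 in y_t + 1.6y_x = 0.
At x = 12.0808. The characteristic carries data from (7.5, 0) to (12.0808, 2.863).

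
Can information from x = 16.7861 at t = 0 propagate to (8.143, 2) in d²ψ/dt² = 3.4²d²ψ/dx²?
No. The domain of dependence is [1.343, 14.943], and 16.7861 is outside this interval.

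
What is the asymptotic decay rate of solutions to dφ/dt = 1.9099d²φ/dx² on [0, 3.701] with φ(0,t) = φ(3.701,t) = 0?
Eigenvalues: λₙ = 1.9099n²π²/3.701².
First three modes:
  n=1: λ₁ = 1.9099π²/3.701² ≈ 1.376
  n=2: λ₂ = 7.6396π²/3.701² ≈ 5.505 (4× faster decay)
  n=3: λ₃ = 17.1891π²/3.701² ≈ 12.386 (9× faster decay)
As t → ∞, higher modes decay exponentially faster. The n=1 mode dominates: φ ~ c₁ sin(πx/3.701) e^{-λ₁t}.
Decay rate: λ₁ = 1.9099π²/3.701² ≈ 1.376.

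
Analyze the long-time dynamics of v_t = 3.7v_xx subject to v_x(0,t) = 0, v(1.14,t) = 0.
Long-time behavior: v → 0. Heat escapes through the Dirichlet boundary.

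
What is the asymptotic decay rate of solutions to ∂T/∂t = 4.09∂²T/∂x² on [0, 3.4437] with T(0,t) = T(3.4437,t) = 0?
Eigenvalues: λₙ = 4.09n²π²/3.4437².
First three modes:
  n=1: λ₁ = 4.09π²/3.4437² ≈ 3.404
  n=2: λ₂ = 16.36π²/3.4437² ≈ 13.615 (4× faster decay)
  n=3: λ₃ = 36.81π²/3.4437² ≈ 30.635 (9× faster decay)
As t → ∞, higher modes decay exponentially faster. The n=1 mode dominates: T ~ c₁ sin(πx/3.4437) e^{-λ₁t}.
Decay rate: λ₁ = 4.09π²/3.4437² ≈ 3.404.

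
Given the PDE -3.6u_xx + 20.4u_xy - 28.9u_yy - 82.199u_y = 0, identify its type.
The second-order coefficients are A = -3.6, B = 20.4, C = -28.9. Since B² - 4AC = 0 = 0, this is a parabolic PDE.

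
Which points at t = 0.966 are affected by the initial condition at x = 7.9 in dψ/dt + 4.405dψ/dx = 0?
At x = 12.15523. The characteristic carries data from (7.9, 0) to (12.15523, 0.966).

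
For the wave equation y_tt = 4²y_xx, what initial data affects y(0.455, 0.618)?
Domain of dependence: [-2.017, 2.927]. Signals travel at speed 4, so data within |x - 0.455| ≤ 4·0.618 = 2.472 can reach the point.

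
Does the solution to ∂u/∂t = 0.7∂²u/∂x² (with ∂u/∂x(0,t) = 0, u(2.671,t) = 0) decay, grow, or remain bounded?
u → 0. Heat escapes through the Dirichlet boundary.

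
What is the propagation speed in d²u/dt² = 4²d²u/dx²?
Speed = 4. Information travels along characteristics x = x₀ ± 4t.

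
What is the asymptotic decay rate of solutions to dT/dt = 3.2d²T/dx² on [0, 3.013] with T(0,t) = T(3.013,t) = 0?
Eigenvalues: λₙ = 3.2n²π²/3.013².
First three modes:
  n=1: λ₁ = 3.2π²/3.013² ≈ 3.479
  n=2: λ₂ = 12.8π²/3.013² ≈ 13.916 (4× faster decay)
  n=3: λ₃ = 28.8π²/3.013² ≈ 31.311 (9× faster decay)
As t → ∞, higher modes decay exponentially faster. The n=1 mode dominates: T ~ c₁ sin(πx/3.013) e^{-λ₁t}.
Decay rate: λ₁ = 3.2π²/3.013² ≈ 3.479.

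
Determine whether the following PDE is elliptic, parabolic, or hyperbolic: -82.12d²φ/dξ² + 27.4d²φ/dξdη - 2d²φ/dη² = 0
Coefficients: A = -82.12, B = 27.4, C = -2. B² - 4AC = 93.8, which is positive, so the equation is hyperbolic.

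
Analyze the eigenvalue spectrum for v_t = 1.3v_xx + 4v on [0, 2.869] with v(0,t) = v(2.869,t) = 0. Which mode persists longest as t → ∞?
Eigenvalues: λₙ = 1.3n²π²/2.869² - 4.
First three modes:
  n=1: λ₁ = 1.3π²/2.869² - 4 ≈ -2.441
  n=2: λ₂ = 5.2π²/2.869² - 4 ≈ 2.235
  n=3: λ₃ = 11.7π²/2.869² - 4 ≈ 10.029
Since 1.3π²/2.869² ≈ 1.559 < 4, λ₁ < 0.
The n=1 mode grows fastest (−λₙ is largest for n=1) → dominates.
Asymptotic: v ~ c₁ sin(πx/2.869) e^{2.441t} (exponential growth at rate −λ₁ ≈ 2.441).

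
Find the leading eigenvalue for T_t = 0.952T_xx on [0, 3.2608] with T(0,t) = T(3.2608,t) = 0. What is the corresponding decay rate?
Eigenvalues: λₙ = 0.952n²π²/3.2608².
First three modes:
  n=1: λ₁ = 0.952π²/3.2608² ≈ 0.884
  n=2: λ₂ = 3.808π²/3.2608² ≈ 3.535 (4× faster decay)
  n=3: λ₃ = 8.568π²/3.2608² ≈ 7.953 (9× faster decay)
As t → ∞, higher modes decay exponentially faster. The n=1 mode dominates: T ~ c₁ sin(πx/3.2608) e^{-λ₁t}.
Decay rate: λ₁ = 0.952π²/3.2608² ≈ 0.884.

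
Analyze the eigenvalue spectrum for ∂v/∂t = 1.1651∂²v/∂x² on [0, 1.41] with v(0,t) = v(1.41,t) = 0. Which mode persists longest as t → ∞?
Eigenvalues: λₙ = 1.1651n²π²/1.41².
First three modes:
  n=1: λ₁ = 1.1651π²/1.41² ≈ 5.784
  n=2: λ₂ = 4.6604π²/1.41² ≈ 23.136 (4× faster decay)
  n=3: λ₃ = 10.4859π²/1.41² ≈ 52.056 (9× faster decay)
As t → ∞, higher modes decay exponentially faster. The n=1 mode dominates: v ~ c₁ sin(πx/1.41) e^{-λ₁t}.
Decay rate: λ₁ = 1.1651π²/1.41² ≈ 5.784.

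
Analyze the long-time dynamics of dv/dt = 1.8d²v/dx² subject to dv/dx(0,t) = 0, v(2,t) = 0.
Long-time behavior: v → 0. Heat escapes through the Dirichlet boundary.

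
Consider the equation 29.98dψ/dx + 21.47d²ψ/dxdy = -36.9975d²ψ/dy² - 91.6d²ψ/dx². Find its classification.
Rewriting in standard form: 91.6d²ψ/dx² + 21.47d²ψ/dxdy + 36.9975d²ψ/dy² + 29.98dψ/dx = 0. Elliptic. (A = 91.6, B = 21.47, C = 36.9975 gives B² - 4AC = -13094.9231.)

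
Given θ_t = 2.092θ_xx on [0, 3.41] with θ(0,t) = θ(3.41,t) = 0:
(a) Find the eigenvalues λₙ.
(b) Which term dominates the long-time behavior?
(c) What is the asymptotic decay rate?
Eigenvalues: λₙ = 2.092n²π²/3.41².
First three modes:
  n=1: λ₁ = 2.092π²/3.41² ≈ 1.776
  n=2: λ₂ = 8.368π²/3.41² ≈ 7.103 (4× faster decay)
  n=3: λ₃ = 18.828π²/3.41² ≈ 15.981 (9× faster decay)
As t → ∞, higher modes decay exponentially faster. The n=1 mode dominates: θ ~ c₁ sin(πx/3.41) e^{-λ₁t}.
Decay rate: λ₁ = 2.092π²/3.41² ≈ 1.776.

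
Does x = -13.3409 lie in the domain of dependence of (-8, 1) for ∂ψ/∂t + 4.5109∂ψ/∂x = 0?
No. Only data at x = -12.5109 affects (-8, 1). Advection has one-way propagation along characteristics.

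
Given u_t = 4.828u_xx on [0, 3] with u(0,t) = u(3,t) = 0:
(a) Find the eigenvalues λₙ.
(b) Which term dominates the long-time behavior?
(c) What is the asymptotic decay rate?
Eigenvalues: λₙ = 4.828n²π²/3².
First three modes:
  n=1: λ₁ = 4.828π²/3² ≈ 5.294
  n=2: λ₂ = 19.312π²/3² ≈ 21.178 (4× faster decay)
  n=3: λ₃ = 43.452π²/3² ≈ 47.65 (9× faster decay)
As t → ∞, higher modes decay exponentially faster. The n=1 mode dominates: u ~ c₁ sin(πx/3) e^{-λ₁t}.
Decay rate: λ₁ = 4.828π²/3² ≈ 5.294.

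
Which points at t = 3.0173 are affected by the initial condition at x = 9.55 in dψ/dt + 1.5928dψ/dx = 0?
At x = 14.35595544. The characteristic carries data from (9.55, 0) to (14.35595544, 3.0173).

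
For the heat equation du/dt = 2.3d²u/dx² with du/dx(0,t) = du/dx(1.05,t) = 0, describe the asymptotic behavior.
u → constant (steady state). Heat is conserved (no flux at boundaries); solution approaches the spatial average.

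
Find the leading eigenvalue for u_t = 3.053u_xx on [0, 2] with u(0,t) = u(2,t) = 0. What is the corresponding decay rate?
Eigenvalues: λₙ = 3.053n²π²/2².
First three modes:
  n=1: λ₁ = 3.053π²/2² ≈ 7.533
  n=2: λ₂ = 12.212π²/2² ≈ 30.132 (4× faster decay)
  n=3: λ₃ = 27.477π²/2² ≈ 67.797 (9× faster decay)
As t → ∞, higher modes decay exponentially faster. The n=1 mode dominates: u ~ c₁ sin(πx/2) e^{-λ₁t}.
Decay rate: λ₁ = 3.053π²/2² ≈ 7.533.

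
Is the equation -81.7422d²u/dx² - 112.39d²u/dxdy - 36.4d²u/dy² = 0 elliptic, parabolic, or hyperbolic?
Computing B² - 4AC with A = -81.7422, B = -112.39, C = -36.4: discriminant = 729.84778 (positive). Answer: hyperbolic.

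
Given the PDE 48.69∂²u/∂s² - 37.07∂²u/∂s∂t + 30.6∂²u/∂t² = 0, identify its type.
The second-order coefficients are A = 48.69, B = -37.07, C = 30.6. Since B² - 4AC = -4585.4711 < 0, this is an elliptic PDE.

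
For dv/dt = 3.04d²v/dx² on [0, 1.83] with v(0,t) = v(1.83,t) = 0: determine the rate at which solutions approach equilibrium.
Eigenvalues: λₙ = 3.04n²π²/1.83².
First three modes:
  n=1: λ₁ = 3.04π²/1.83² ≈ 8.959
  n=2: λ₂ = 12.16π²/1.83² ≈ 35.837 (4× faster decay)
  n=3: λ₃ = 27.36π²/1.83² ≈ 80.633 (9× faster decay)
As t → ∞, higher modes decay exponentially faster. The n=1 mode dominates: v ~ c₁ sin(πx/1.83) e^{-λ₁t}.
Decay rate: λ₁ = 3.04π²/1.83² ≈ 8.959.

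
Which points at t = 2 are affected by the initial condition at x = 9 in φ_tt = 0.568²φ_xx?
Domain of influence: [7.864, 10.136]. Data at x = 9 spreads outward at speed 0.568.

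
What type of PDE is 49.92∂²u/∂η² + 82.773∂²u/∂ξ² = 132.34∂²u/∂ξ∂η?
Rewriting in standard form: 82.773∂²u/∂ξ² - 132.34∂²u/∂ξ∂η + 49.92∂²u/∂η² = 0. With A = 82.773, B = -132.34, C = 49.92, the discriminant is 985.76296. This is a hyperbolic PDE.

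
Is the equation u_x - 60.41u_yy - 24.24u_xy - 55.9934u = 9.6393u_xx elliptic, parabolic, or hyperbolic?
Rewriting in standard form: -9.6393u_xx - 24.24u_xy - 60.41u_yy + u_x - 55.9934u = 0. Computing B² - 4AC with A = -9.6393, B = -24.24, C = -60.41: discriminant = -1741.662852 (negative). Answer: elliptic.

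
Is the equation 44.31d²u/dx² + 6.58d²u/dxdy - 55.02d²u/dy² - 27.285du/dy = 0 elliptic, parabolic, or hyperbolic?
Computing B² - 4AC with A = 44.31, B = 6.58, C = -55.02: discriminant = 9795.0412 (positive). Answer: hyperbolic.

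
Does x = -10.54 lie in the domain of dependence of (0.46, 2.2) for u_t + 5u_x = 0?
Yes. The characteristic through (0.46, 2.2) passes through x = -10.54.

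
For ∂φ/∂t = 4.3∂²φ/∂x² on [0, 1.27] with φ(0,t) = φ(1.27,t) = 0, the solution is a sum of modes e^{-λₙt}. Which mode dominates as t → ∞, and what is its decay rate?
Eigenvalues: λₙ = 4.3n²π²/1.27².
First three modes:
  n=1: λ₁ = 4.3π²/1.27² ≈ 26.312
  n=2: λ₂ = 17.2π²/1.27² ≈ 105.25 (4× faster decay)
  n=3: λ₃ = 38.7π²/1.27² ≈ 236.812 (9× faster decay)
As t → ∞, higher modes decay exponentially faster. The n=1 mode dominates: φ ~ c₁ sin(πx/1.27) e^{-λ₁t}.
Decay rate: λ₁ = 4.3π²/1.27² ≈ 26.312.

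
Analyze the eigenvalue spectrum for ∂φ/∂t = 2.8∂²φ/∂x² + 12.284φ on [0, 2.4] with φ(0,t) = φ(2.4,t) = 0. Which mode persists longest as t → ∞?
Eigenvalues: λₙ = 2.8n²π²/2.4² - 12.284.
First three modes:
  n=1: λ₁ = 2.8π²/2.4² - 12.284 ≈ -7.486
  n=2: λ₂ = 11.2π²/2.4² - 12.284 ≈ 6.907
  n=3: λ₃ = 25.2π²/2.4² - 12.284 ≈ 30.896
Since 2.8π²/2.4² ≈ 4.798 < 12.284, λ₁ < 0.
The n=1 mode grows fastest (−λₙ is largest for n=1) → dominates.
Asymptotic: φ ~ c₁ sin(πx/2.4) e^{7.486t} (exponential growth at rate −λ₁ ≈ 7.486).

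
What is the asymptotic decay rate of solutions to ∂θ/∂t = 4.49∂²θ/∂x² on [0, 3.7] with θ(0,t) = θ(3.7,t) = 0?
Eigenvalues: λₙ = 4.49n²π²/3.7².
First three modes:
  n=1: λ₁ = 4.49π²/3.7² ≈ 3.237
  n=2: λ₂ = 17.96π²/3.7² ≈ 12.948 (4× faster decay)
  n=3: λ₃ = 40.41π²/3.7² ≈ 29.133 (9× faster decay)
As t → ∞, higher modes decay exponentially faster. The n=1 mode dominates: θ ~ c₁ sin(πx/3.7) e^{-λ₁t}.
Decay rate: λ₁ = 4.49π²/3.7² ≈ 3.237.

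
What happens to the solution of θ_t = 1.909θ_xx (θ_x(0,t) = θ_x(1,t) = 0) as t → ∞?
θ → constant (steady state). Heat is conserved (no flux at boundaries); solution approaches the spatial average.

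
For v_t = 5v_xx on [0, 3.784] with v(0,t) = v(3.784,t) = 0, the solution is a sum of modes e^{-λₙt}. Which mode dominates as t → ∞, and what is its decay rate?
Eigenvalues: λₙ = 5n²π²/3.784².
First three modes:
  n=1: λ₁ = 5π²/3.784² ≈ 3.446
  n=2: λ₂ = 20π²/3.784² ≈ 13.786 (4× faster decay)
  n=3: λ₃ = 45π²/3.784² ≈ 31.018 (9× faster decay)
As t → ∞, higher modes decay exponentially faster. The n=1 mode dominates: v ~ c₁ sin(πx/3.784) e^{-λ₁t}.
Decay rate: λ₁ = 5π²/3.784² ≈ 3.446.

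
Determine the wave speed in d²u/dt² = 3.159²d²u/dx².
Speed = 3.159. Information travels along characteristics x = x₀ ± 3.159t.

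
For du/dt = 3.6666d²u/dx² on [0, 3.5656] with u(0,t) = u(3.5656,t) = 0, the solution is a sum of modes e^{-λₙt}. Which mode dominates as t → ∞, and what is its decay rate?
Eigenvalues: λₙ = 3.6666n²π²/3.5656².
First three modes:
  n=1: λ₁ = 3.6666π²/3.5656² ≈ 2.846
  n=2: λ₂ = 14.6664π²/3.5656² ≈ 11.386 (4× faster decay)
  n=3: λ₃ = 32.9994π²/3.5656² ≈ 25.618 (9× faster decay)
As t → ∞, higher modes decay exponentially faster. The n=1 mode dominates: u ~ c₁ sin(πx/3.5656) e^{-λ₁t}.
Decay rate: λ₁ = 3.6666π²/3.5656² ≈ 2.846.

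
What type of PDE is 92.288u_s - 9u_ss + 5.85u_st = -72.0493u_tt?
Rewriting in standard form: -9u_ss + 5.85u_st + 72.0493u_tt + 92.288u_s = 0. With A = -9, B = 5.85, C = 72.0493, the discriminant is 2627.9973. This is a hyperbolic PDE.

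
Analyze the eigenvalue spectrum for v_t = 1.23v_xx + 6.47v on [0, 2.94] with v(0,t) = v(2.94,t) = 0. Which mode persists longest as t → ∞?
Eigenvalues: λₙ = 1.23n²π²/2.94² - 6.47.
First three modes:
  n=1: λ₁ = 1.23π²/2.94² - 6.47 ≈ -5.066
  n=2: λ₂ = 4.92π²/2.94² - 6.47 ≈ -0.852
  n=3: λ₃ = 11.07π²/2.94² - 6.47 ≈ 6.17
Since 1.23π²/2.94² ≈ 1.404 < 6.47, λ₁ < 0.
The n=1 mode grows fastest (−λₙ is largest for n=1) → dominates.
Asymptotic: v ~ c₁ sin(πx/2.94) e^{5.066t} (exponential growth at rate −λ₁ ≈ 5.066).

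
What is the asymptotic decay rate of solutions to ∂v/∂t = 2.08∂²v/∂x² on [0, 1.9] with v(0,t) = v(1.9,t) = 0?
Eigenvalues: λₙ = 2.08n²π²/1.9².
First three modes:
  n=1: λ₁ = 2.08π²/1.9² ≈ 5.687
  n=2: λ₂ = 8.32π²/1.9² ≈ 22.747 (4× faster decay)
  n=3: λ₃ = 18.72π²/1.9² ≈ 51.18 (9× faster decay)
As t → ∞, higher modes decay exponentially faster. The n=1 mode dominates: v ~ c₁ sin(πx/1.9) e^{-λ₁t}.
Decay rate: λ₁ = 2.08π²/1.9² ≈ 5.687.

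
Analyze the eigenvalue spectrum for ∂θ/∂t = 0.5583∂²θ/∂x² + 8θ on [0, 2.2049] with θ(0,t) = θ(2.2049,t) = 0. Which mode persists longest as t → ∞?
Eigenvalues: λₙ = 0.5583n²π²/2.2049² - 8.
First three modes:
  n=1: λ₁ = 0.5583π²/2.2049² - 8 ≈ -6.867
  n=2: λ₂ = 2.2332π²/2.2049² - 8 ≈ -3.466
  n=3: λ₃ = 5.0247π²/2.2049² - 8 ≈ 2.201
Since 0.5583π²/2.2049² ≈ 1.133 < 8, λ₁ < 0.
The n=1 mode grows fastest (−λₙ is largest for n=1) → dominates.
Asymptotic: θ ~ c₁ sin(πx/2.2049) e^{6.867t} (exponential growth at rate −λ₁ ≈ 6.867).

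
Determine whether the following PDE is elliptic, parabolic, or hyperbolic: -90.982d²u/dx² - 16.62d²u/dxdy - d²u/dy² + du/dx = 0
Coefficients: A = -90.982, B = -16.62, C = -1. B² - 4AC = -87.7036, which is negative, so the equation is elliptic.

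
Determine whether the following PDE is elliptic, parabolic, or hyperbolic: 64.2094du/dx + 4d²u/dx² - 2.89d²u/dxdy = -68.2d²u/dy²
Rewriting in standard form: 4d²u/dx² - 2.89d²u/dxdy + 68.2d²u/dy² + 64.2094du/dx = 0. Coefficients: A = 4, B = -2.89, C = 68.2. B² - 4AC = -1082.8479, which is negative, so the equation is elliptic.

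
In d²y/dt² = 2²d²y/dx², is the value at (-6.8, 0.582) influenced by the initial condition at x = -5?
No. The domain of dependence is [-7.964, -5.636], and -5 is outside this interval.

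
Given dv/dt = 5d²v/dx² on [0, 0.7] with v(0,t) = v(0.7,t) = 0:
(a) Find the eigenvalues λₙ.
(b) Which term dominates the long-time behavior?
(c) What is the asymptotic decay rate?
Eigenvalues: λₙ = 5n²π²/0.7².
First three modes:
  n=1: λ₁ = 5π²/0.7² ≈ 100.71
  n=2: λ₂ = 20π²/0.7² ≈ 402.841 (4× faster decay)
  n=3: λ₃ = 45π²/0.7² ≈ 906.392 (9× faster decay)
As t → ∞, higher modes decay exponentially faster. The n=1 mode dominates: v ~ c₁ sin(πx/0.7) e^{-λ₁t}.
Decay rate: λ₁ = 5π²/0.7² ≈ 100.71.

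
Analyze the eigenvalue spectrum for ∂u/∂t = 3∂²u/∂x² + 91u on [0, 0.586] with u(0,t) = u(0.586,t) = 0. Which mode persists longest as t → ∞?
Eigenvalues: λₙ = 3n²π²/0.586² - 91.
First three modes:
  n=1: λ₁ = 3π²/0.586² - 91 ≈ -4.776
  n=2: λ₂ = 12π²/0.586² - 91 ≈ 253.894
  n=3: λ₃ = 27π²/0.586² - 91 ≈ 685.012
Since 3π²/0.586² ≈ 86.224 < 91, λ₁ < 0.
The n=1 mode grows fastest (−λₙ is largest for n=1) → dominates.
Asymptotic: u ~ c₁ sin(πx/0.586) e^{4.776t} (exponential growth at rate −λ₁ ≈ 4.776).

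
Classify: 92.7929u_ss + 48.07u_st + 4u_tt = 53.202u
Rewriting in standard form: 92.7929u_ss + 48.07u_st + 4u_tt - 53.202u = 0. Hyperbolic (discriminant = 826.0385).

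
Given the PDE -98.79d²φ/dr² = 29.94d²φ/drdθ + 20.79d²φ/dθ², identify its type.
Rewriting in standard form: -98.79d²φ/dr² - 29.94d²φ/drdθ - 20.79d²φ/dθ² = 0. The second-order coefficients are A = -98.79, B = -29.94, C = -20.79. Since B² - 4AC = -7318.9728 < 0, this is an elliptic PDE.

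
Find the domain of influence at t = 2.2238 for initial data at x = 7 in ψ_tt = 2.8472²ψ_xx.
Domain of influence: [0.66839664, 13.33160336]. Data at x = 7 spreads outward at speed 2.8472.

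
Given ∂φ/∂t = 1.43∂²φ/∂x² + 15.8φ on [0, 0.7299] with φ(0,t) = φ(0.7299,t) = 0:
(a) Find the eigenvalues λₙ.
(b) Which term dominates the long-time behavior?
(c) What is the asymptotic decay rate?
Eigenvalues: λₙ = 1.43n²π²/0.7299² - 15.8.
First three modes:
  n=1: λ₁ = 1.43π²/0.7299² - 15.8 ≈ 10.692
  n=2: λ₂ = 5.72π²/0.7299² - 15.8 ≈ 90.167
  n=3: λ₃ = 12.87π²/0.7299² - 15.8 ≈ 222.625
Since 1.43π²/0.7299² ≈ 26.492 > 15.8, all λₙ > 0.
The n=1 mode decays slowest → dominates as t → ∞.
Asymptotic: φ ~ c₁ sin(πx/0.7299) e^{-λ₁t} with decay rate λ₁ ≈ 10.692.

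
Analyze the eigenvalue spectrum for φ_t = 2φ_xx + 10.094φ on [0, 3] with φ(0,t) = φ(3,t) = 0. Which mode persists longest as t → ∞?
Eigenvalues: λₙ = 2n²π²/3² - 10.094.
First three modes:
  n=1: λ₁ = 2π²/3² - 10.094 ≈ -7.901
  n=2: λ₂ = 8π²/3² - 10.094 ≈ -1.321
  n=3: λ₃ = 18π²/3² - 10.094 ≈ 9.645
Since 2π²/3² ≈ 2.193 < 10.094, λ₁ < 0.
The n=1 mode grows fastest (−λₙ is largest for n=1) → dominates.
Asymptotic: φ ~ c₁ sin(πx/3) e^{7.901t} (exponential growth at rate −λ₁ ≈ 7.901).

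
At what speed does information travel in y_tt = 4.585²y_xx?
Speed = 4.585. Information travels along characteristics x = x₀ ± 4.585t.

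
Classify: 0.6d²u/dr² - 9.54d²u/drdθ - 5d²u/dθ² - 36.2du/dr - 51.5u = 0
Hyperbolic (discriminant = 103.0116).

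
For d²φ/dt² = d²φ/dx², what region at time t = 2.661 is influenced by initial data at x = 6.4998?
Domain of influence: [3.8388, 9.1608]. Data at x = 6.4998 spreads outward at speed 1.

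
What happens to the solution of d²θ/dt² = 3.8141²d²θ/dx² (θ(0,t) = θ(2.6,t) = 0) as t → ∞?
θ oscillates (no decay). Energy is conserved; the solution oscillates indefinitely as standing waves.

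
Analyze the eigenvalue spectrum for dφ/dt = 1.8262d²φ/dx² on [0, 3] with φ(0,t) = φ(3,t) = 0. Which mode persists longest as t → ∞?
Eigenvalues: λₙ = 1.8262n²π²/3².
First three modes:
  n=1: λ₁ = 1.8262π²/3² ≈ 2.003
  n=2: λ₂ = 7.3048π²/3² ≈ 8.011 (4× faster decay)
  n=3: λ₃ = 16.4358π²/3² ≈ 18.024 (9× faster decay)
As t → ∞, higher modes decay exponentially faster. The n=1 mode dominates: φ ~ c₁ sin(πx/3) e^{-λ₁t}.
Decay rate: λ₁ = 1.8262π²/3² ≈ 2.003.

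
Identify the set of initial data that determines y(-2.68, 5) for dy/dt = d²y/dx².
The entire real line. The heat equation has infinite propagation speed: any initial disturbance instantly affects all points (though exponentially small far away).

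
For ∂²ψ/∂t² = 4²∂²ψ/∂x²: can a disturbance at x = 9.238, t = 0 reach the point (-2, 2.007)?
No. The domain of dependence is [-10.028, 6.028], and 9.238 is outside this interval.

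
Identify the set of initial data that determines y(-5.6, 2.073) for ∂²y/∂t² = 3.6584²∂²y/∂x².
Domain of dependence: [-13.1838632, 1.9838632]. Signals travel at speed 3.6584, so data within |x - -5.6| ≤ 3.6584·2.073 = 7.5838632 can reach the point.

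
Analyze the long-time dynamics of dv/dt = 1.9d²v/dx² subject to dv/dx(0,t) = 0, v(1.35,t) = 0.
Long-time behavior: v → 0. Heat escapes through the Dirichlet boundary.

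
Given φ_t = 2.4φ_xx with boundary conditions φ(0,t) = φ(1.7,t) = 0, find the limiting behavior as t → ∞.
φ → 0. Heat diffuses out through both boundaries.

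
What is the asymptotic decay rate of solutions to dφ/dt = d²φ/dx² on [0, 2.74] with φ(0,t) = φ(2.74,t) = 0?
Eigenvalues: λₙ = n²π²/2.74².
First three modes:
  n=1: λ₁ = π²/2.74² ≈ 1.315
  n=2: λ₂ = 4π²/2.74² ≈ 5.258 (4× faster decay)
  n=3: λ₃ = 9π²/2.74² ≈ 11.832 (9× faster decay)
As t → ∞, higher modes decay exponentially faster. The n=1 mode dominates: φ ~ c₁ sin(πx/2.74) e^{-λ₁t}.
Decay rate: λ₁ = π²/2.74² ≈ 1.315.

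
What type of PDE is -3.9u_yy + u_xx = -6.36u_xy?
Rewriting in standard form: u_xx + 6.36u_xy - 3.9u_yy = 0. With A = 1, B = 6.36, C = -3.9, the discriminant is 56.0496. This is a hyperbolic PDE.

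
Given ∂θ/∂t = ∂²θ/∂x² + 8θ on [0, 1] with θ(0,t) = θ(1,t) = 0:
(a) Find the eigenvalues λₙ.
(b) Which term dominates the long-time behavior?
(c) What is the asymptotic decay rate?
Eigenvalues: λₙ = n²π²/1² - 8.
First three modes:
  n=1: λ₁ = π² - 8 ≈ 1.87
  n=2: λ₂ = 4π² - 8 ≈ 31.478
  n=3: λ₃ = 9π² - 8 ≈ 80.826
Since π² ≈ 9.87 > 8, all λₙ > 0.
The n=1 mode decays slowest → dominates as t → ∞.
Asymptotic: θ ~ c₁ sin(πx/1) e^{-λ₁t} with decay rate λ₁ ≈ 1.87.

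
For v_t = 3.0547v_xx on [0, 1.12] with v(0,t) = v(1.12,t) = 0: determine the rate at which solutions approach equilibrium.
Eigenvalues: λₙ = 3.0547n²π²/1.12².
First three modes:
  n=1: λ₁ = 3.0547π²/1.12² ≈ 24.034
  n=2: λ₂ = 12.2188π²/1.12² ≈ 96.137 (4× faster decay)
  n=3: λ₃ = 27.4923π²/1.12² ≈ 216.309 (9× faster decay)
As t → ∞, higher modes decay exponentially faster. The n=1 mode dominates: v ~ c₁ sin(πx/1.12) e^{-λ₁t}.
Decay rate: λ₁ = 3.0547π²/1.12² ≈ 24.034.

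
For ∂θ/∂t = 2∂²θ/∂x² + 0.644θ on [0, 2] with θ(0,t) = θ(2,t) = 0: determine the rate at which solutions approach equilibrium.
Eigenvalues: λₙ = 2n²π²/2² - 0.644.
First three modes:
  n=1: λ₁ = 2π²/2² - 0.644 ≈ 4.291
  n=2: λ₂ = 8π²/2² - 0.644 ≈ 19.095
  n=3: λ₃ = 18π²/2² - 0.644 ≈ 43.769
Since 2π²/2² ≈ 4.935 > 0.644, all λₙ > 0.
The n=1 mode decays slowest → dominates as t → ∞.
Asymptotic: θ ~ c₁ sin(πx/2) e^{-λ₁t} with decay rate λ₁ ≈ 4.291.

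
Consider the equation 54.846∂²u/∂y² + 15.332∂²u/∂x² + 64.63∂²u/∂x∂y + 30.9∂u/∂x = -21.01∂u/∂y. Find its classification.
Rewriting in standard form: 15.332∂²u/∂x² + 64.63∂²u/∂x∂y + 54.846∂²u/∂y² + 30.9∂u/∂x + 21.01∂u/∂y = 0. Hyperbolic. (A = 15.332, B = 64.63, C = 54.846 gives B² - 4AC = 813.441412.)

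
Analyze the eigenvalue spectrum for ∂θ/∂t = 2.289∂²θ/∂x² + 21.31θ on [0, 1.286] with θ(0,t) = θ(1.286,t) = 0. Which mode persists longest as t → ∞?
Eigenvalues: λₙ = 2.289n²π²/1.286² - 21.31.
First three modes:
  n=1: λ₁ = 2.289π²/1.286² - 21.31 ≈ -7.65
  n=2: λ₂ = 9.156π²/1.286² - 21.31 ≈ 33.332
  n=3: λ₃ = 20.601π²/1.286² - 21.31 ≈ 101.634
Since 2.289π²/1.286² ≈ 13.66 < 21.31, λ₁ < 0.
The n=1 mode grows fastest (−λₙ is largest for n=1) → dominates.
Asymptotic: θ ~ c₁ sin(πx/1.286) e^{7.65t} (exponential growth at rate −λ₁ ≈ 7.65).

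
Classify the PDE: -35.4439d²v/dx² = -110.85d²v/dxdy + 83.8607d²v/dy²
Rewriting in standard form: -35.4439d²v/dx² + 110.85d²v/dxdy - 83.8607d²v/dy² = 0. A = -35.4439, B = 110.85, C = -83.8607. Discriminant B² - 4AC = 398.32144108. Since 398.32144108 > 0, hyperbolic.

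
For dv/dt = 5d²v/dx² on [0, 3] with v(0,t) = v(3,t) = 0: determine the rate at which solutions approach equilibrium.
Eigenvalues: λₙ = 5n²π²/3².
First three modes:
  n=1: λ₁ = 5π²/3² ≈ 5.483
  n=2: λ₂ = 20π²/3² ≈ 21.932 (4× faster decay)
  n=3: λ₃ = 45π²/3² ≈ 49.348 (9× faster decay)
As t → ∞, higher modes decay exponentially faster. The n=1 mode dominates: v ~ c₁ sin(πx/3) e^{-λ₁t}.
Decay rate: λ₁ = 5π²/3² ≈ 5.483.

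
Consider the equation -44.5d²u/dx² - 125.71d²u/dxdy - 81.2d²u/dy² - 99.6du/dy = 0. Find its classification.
Hyperbolic. (A = -44.5, B = -125.71, C = -81.2 gives B² - 4AC = 1349.4041.)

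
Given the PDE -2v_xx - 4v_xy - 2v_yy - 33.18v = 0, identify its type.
The second-order coefficients are A = -2, B = -4, C = -2. Since B² - 4AC = 0 = 0, this is a parabolic PDE.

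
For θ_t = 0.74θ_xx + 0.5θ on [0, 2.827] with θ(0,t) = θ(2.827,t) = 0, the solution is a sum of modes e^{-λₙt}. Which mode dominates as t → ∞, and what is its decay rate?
Eigenvalues: λₙ = 0.74n²π²/2.827² - 0.5.
First three modes:
  n=1: λ₁ = 0.74π²/2.827² - 0.5 ≈ 0.414
  n=2: λ₂ = 2.96π²/2.827² - 0.5 ≈ 3.155
  n=3: λ₃ = 6.66π²/2.827² - 0.5 ≈ 7.725
Since 0.74π²/2.827² ≈ 0.914 > 0.5, all λₙ > 0.
The n=1 mode decays slowest → dominates as t → ∞.
Asymptotic: θ ~ c₁ sin(πx/2.827) e^{-λ₁t} with decay rate λ₁ ≈ 0.414.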